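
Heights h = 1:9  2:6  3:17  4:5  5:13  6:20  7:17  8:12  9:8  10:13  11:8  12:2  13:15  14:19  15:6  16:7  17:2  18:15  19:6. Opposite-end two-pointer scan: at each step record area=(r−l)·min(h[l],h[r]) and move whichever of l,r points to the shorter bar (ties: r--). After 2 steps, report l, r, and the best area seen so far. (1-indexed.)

l=2, r=18, best area=153

[1,19] min(9,6)*18=108 best=108 * → r--
[1,18] min(9,15)*17=153 best=153 * → l++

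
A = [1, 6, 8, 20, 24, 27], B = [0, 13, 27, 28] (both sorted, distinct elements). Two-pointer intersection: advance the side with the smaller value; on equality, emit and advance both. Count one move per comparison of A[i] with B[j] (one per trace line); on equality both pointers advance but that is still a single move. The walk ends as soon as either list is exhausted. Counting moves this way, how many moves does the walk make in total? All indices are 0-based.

i=0 j=0: 1>0, j++
i=0 j=1: 1<13, i++
i=1 j=1: 6<13, i++
i=2 j=1: 8<13, i++
i=3 j=1: 20>13, j++
i=3 j=2: 20<27, i++
i=4 j=2: 24<27, i++
i=5 j=2: 27==27 emit, i++,j++

8 moves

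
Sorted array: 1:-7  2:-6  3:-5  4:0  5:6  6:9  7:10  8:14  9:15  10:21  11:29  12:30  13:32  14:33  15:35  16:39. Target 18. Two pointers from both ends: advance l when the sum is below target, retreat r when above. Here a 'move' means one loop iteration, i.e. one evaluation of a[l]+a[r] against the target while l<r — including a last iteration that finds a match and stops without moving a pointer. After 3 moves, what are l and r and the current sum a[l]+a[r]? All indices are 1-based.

[1,16] -7+39=32 >18 → r--
[1,15] -7+35=28 >18 → r--
[1,14] -7+33=26 >18 → r--

l=1, r=13, sum=25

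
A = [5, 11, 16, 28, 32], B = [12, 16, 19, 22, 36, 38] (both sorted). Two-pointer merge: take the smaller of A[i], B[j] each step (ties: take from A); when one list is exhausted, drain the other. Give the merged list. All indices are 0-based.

[5, 11, 12, 16, 16, 19, 22, 28, 32, 36, 38]

[i=0,j=0] A[i]=5<=B[j]=12 take 5 → i++
[i=1,j=0] A[i]=11<=B[j]=12 take 11 → i++
[i=2,j=0] A[i]=16>B[j]=12 take 12 → j++
[i=2,j=1] A[i]=16<=B[j]=16 take 16 → i++
[i=3,j=1] A[i]=28>B[j]=16 take 16 → j++
[i=3,j=2] A[i]=28>B[j]=19 take 19 → j++
[i=3,j=3] A[i]=28>B[j]=22 take 22 → j++
[i=3,j=4] A[i]=28<=B[j]=36 take 28 → i++
[i=4,j=4] A[i]=32<=B[j]=36 take 32 → i++
[i=5,j=4] A done, take B[j]=36 → j++
[i=5,j=5] A done, take B[j]=38 → j++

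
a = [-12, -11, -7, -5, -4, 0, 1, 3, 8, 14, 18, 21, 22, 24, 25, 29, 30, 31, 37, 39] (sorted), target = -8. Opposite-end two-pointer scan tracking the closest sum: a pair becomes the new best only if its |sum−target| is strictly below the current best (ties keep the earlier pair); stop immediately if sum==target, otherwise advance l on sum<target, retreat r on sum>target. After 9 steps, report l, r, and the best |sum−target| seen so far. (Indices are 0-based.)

[0,19] -12+39=27 d=35 * → r--
[0,18] -12+37=25 d=33 * → r--
[0,17] -12+31=19 d=27 * → r--
[0,16] -12+30=18 d=26 * → r--
[0,15] -12+29=17 d=25 * → r--
[0,14] -12+25=13 d=21 * → r--
[0,13] -12+24=12 d=20 * → r--
[0,12] -12+22=10 d=18 * → r--
[0,11] -12+21=9 d=17 * → r--

l=0, r=10, best |Δ|=17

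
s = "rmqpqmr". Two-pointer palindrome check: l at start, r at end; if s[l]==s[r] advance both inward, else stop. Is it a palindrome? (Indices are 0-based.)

[0,6] 'r'=='r' → l++,r--
[1,5] 'm'=='m' → l++,r--
[2,4] 'q'=='q' → l++,r--

palindrome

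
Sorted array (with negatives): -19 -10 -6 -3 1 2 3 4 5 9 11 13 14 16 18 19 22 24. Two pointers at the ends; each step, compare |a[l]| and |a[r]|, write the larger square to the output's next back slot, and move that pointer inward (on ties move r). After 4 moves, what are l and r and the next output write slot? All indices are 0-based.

l=1, r=14, next write slot=13

l=0 r=17: |-19|<=|24| out[17]=576, r--
l=0 r=16: |-19|<=|22| out[16]=484, r--
l=0 r=15: |-19|<=|19| out[15]=361, r--
l=0 r=14: |-19|>|18| out[14]=361, l++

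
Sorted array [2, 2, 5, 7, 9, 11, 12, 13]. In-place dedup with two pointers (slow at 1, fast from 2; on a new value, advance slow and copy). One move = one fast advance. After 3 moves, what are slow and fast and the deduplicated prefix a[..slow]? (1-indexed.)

slow=3, fast=5, prefix=[2, 5, 7]

(s=1,f=2) a[fast]=2=a[slow] dup → fast++
(s=1,f=3) a[fast]=5≠a[slow]=2 write a[2]=5 → slow++,fast++
(s=2,f=4) a[fast]=7≠a[slow]=5 write a[3]=7 → slow++,fast++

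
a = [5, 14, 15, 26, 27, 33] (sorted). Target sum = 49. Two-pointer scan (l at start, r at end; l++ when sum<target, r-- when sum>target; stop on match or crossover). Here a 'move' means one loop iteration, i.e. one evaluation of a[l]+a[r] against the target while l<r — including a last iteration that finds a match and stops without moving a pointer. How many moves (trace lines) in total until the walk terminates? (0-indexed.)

5 moves

[0,5] 5+33=38 <49 → l++
[1,5] 14+33=47 <49 → l++
[2,5] 15+33=48 <49 → l++
[3,5] 26+33=59 >49 → r--
[3,4] 26+27=53 >49 → r--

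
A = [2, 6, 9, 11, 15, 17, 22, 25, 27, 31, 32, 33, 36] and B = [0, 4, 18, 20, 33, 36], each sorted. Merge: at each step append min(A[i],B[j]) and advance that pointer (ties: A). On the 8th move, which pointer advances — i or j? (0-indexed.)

i

i=0 j=0: A[i]=2>B[j]=0 take 0, j++
i=0 j=1: A[i]=2<=B[j]=4 take 2, i++
i=1 j=1: A[i]=6>B[j]=4 take 4, j++
i=1 j=2: A[i]=6<=B[j]=18 take 6, i++
i=2 j=2: A[i]=9<=B[j]=18 take 9, i++
i=3 j=2: A[i]=11<=B[j]=18 take 11, i++
i=4 j=2: A[i]=15<=B[j]=18 take 15, i++
i=5 j=2: A[i]=17<=B[j]=18 take 17, i++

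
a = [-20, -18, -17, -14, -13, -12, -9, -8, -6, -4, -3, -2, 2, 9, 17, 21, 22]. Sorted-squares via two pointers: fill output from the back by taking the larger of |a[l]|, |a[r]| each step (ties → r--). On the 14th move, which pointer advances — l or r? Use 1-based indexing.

l

l=1 r=17: |-20|<=|22| out[17]=484, r--
l=1 r=16: |-20|<=|21| out[16]=441, r--
l=1 r=15: |-20|>|17| out[15]=400, l++
l=2 r=15: |-18|>|17| out[14]=324, l++
l=3 r=15: |-17|<=|17| out[13]=289, r--
l=3 r=14: |-17|>|9| out[12]=289, l++
l=4 r=14: |-14|>|9| out[11]=196, l++
l=5 r=14: |-13|>|9| out[10]=169, l++
l=6 r=14: |-12|>|9| out[9]=144, l++
l=7 r=14: |-9|<=|9| out[8]=81, r--
l=7 r=13: |-9|>|2| out[7]=81, l++
l=8 r=13: |-8|>|2| out[6]=64, l++
l=9 r=13: |-6|>|2| out[5]=36, l++
l=10 r=13: |-4|>|2| out[4]=16, l++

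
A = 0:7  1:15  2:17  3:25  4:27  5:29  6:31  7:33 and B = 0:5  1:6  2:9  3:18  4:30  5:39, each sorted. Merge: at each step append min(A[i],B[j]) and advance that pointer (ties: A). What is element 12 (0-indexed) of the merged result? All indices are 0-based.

[i=0,j=0] A[i]=7>B[j]=5 take 5 → j++
[i=0,j=1] A[i]=7>B[j]=6 take 6 → j++
[i=0,j=2] A[i]=7<=B[j]=9 take 7 → i++
[i=1,j=2] A[i]=15>B[j]=9 take 9 → j++
[i=1,j=3] A[i]=15<=B[j]=18 take 15 → i++
[i=2,j=3] A[i]=17<=B[j]=18 take 17 → i++
[i=3,j=3] A[i]=25>B[j]=18 take 18 → j++
[i=3,j=4] A[i]=25<=B[j]=30 take 25 → i++
[i=4,j=4] A[i]=27<=B[j]=30 take 27 → i++
[i=5,j=4] A[i]=29<=B[j]=30 take 29 → i++
[i=6,j=4] A[i]=31>B[j]=30 take 30 → j++
[i=6,j=5] A[i]=31<=B[j]=39 take 31 → i++
[i=7,j=5] A[i]=33<=B[j]=39 take 33 → i++
[i=8,j=5] A done, take B[j]=39 → j++

merged[12] = 33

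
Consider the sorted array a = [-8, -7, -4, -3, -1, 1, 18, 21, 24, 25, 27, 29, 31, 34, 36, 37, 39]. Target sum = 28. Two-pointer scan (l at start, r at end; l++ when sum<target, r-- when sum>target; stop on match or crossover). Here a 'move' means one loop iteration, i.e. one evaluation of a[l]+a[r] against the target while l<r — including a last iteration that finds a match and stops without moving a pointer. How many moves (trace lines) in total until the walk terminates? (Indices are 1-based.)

l=1 r=17: -8+39=31 >28, r--
l=1 r=16: -8+37=29 >28, r--
l=1 r=15: -8+36=28, found

3 moves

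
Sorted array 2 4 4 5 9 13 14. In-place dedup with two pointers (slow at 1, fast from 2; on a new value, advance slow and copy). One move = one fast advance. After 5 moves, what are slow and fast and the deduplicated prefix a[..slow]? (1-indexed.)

(s=1,f=2) a[fast]=4≠a[slow]=2 write a[2]=4 → slow++,fast++
(s=2,f=3) a[fast]=4=a[slow] dup → fast++
(s=2,f=4) a[fast]=5≠a[slow]=4 write a[3]=5 → slow++,fast++
(s=3,f=5) a[fast]=9≠a[slow]=5 write a[4]=9 → slow++,fast++
(s=4,f=6) a[fast]=13≠a[slow]=9 write a[5]=13 → slow++,fast++

slow=5, fast=7, prefix=[2, 4, 5, 9, 13]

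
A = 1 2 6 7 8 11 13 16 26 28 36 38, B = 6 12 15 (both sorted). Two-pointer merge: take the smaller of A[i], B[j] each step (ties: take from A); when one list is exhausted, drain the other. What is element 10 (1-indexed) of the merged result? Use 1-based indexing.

[i=1,j=1] A[i]=1<=B[j]=6 take 1 → i++
[i=2,j=1] A[i]=2<=B[j]=6 take 2 → i++
[i=3,j=1] A[i]=6<=B[j]=6 take 6 → i++
[i=4,j=1] A[i]=7>B[j]=6 take 6 → j++
[i=4,j=2] A[i]=7<=B[j]=12 take 7 → i++
[i=5,j=2] A[i]=8<=B[j]=12 take 8 → i++
[i=6,j=2] A[i]=11<=B[j]=12 take 11 → i++
[i=7,j=2] A[i]=13>B[j]=12 take 12 → j++
[i=7,j=3] A[i]=13<=B[j]=15 take 13 → i++
[i=8,j=3] A[i]=16>B[j]=15 take 15 → j++
[i=8,j=4] B done, take A[i]=16 → i++
[i=9,j=4] B done, take A[i]=26 → i++
[i=10,j=4] B done, take A[i]=28 → i++
[i=11,j=4] B done, take A[i]=36 → i++
[i=12,j=4] B done, take A[i]=38 → i++

merged[10] = 15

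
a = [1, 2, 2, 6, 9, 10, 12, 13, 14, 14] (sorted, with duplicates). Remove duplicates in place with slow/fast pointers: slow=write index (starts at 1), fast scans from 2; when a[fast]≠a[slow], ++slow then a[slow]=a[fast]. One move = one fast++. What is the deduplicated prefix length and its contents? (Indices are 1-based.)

(s=1,f=2) a[fast]=2≠a[slow]=1 write a[2]=2 → slow++,fast++
(s=2,f=3) a[fast]=2=a[slow] dup → fast++
(s=2,f=4) a[fast]=6≠a[slow]=2 write a[3]=6 → slow++,fast++
(s=3,f=5) a[fast]=9≠a[slow]=6 write a[4]=9 → slow++,fast++
(s=4,f=6) a[fast]=10≠a[slow]=9 write a[5]=10 → slow++,fast++
(s=5,f=7) a[fast]=12≠a[slow]=10 write a[6]=12 → slow++,fast++
(s=6,f=8) a[fast]=13≠a[slow]=12 write a[7]=13 → slow++,fast++
(s=7,f=9) a[fast]=14≠a[slow]=13 write a[8]=14 → slow++,fast++
(s=8,f=10) a[fast]=14=a[slow] dup → fast++

length 8; prefix = [1, 2, 6, 9, 10, 12, 13, 14]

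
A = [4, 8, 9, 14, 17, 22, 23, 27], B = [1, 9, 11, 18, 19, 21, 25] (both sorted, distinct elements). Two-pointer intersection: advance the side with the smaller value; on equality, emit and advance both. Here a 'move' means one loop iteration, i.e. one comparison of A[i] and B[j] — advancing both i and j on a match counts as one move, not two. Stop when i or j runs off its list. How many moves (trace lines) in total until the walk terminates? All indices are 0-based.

13 moves

i=0 j=0: 4>1, j++
i=0 j=1: 4<9, i++
i=1 j=1: 8<9, i++
i=2 j=1: 9==9 emit, i++,j++
i=3 j=2: 14>11, j++
i=3 j=3: 14<18, i++
i=4 j=3: 17<18, i++
i=5 j=3: 22>18, j++
i=5 j=4: 22>19, j++
i=5 j=5: 22>21, j++
i=5 j=6: 22<25, i++
i=6 j=6: 23<25, i++
i=7 j=6: 27>25, j++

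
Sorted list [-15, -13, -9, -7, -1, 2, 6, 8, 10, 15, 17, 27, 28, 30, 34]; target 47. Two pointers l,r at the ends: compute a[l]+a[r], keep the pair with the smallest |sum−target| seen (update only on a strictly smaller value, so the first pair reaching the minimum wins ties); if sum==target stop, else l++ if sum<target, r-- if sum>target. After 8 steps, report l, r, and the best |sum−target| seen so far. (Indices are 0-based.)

l=0 r=14: -15+34=19 d=28 *, l++
l=1 r=14: -13+34=21 d=26 *, l++
l=2 r=14: -9+34=25 d=22 *, l++
l=3 r=14: -7+34=27 d=20 *, l++
l=4 r=14: -1+34=33 d=14 *, l++
l=5 r=14: 2+34=36 d=11 *, l++
l=6 r=14: 6+34=40 d=7 *, l++
l=7 r=14: 8+34=42 d=5 *, l++

l=8, r=14, best |Δ|=5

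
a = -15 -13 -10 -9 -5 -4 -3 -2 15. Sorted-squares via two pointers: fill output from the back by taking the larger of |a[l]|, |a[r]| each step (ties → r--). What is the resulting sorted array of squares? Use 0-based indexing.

[0,8] |-15|<=|15| out[8]=225 → r--
[0,7] |-15|>|-2| out[7]=225 → l++
[1,7] |-13|>|-2| out[6]=169 → l++
[2,7] |-10|>|-2| out[5]=100 → l++
[3,7] |-9|>|-2| out[4]=81 → l++
[4,7] |-5|>|-2| out[3]=25 → l++
[5,7] |-4|>|-2| out[2]=16 → l++
[6,7] |-3|>|-2| out[1]=9 → l++
[7,7] |-2|<=|-2| out[0]=4 → r--

[4, 9, 16, 25, 81, 100, 169, 225, 225]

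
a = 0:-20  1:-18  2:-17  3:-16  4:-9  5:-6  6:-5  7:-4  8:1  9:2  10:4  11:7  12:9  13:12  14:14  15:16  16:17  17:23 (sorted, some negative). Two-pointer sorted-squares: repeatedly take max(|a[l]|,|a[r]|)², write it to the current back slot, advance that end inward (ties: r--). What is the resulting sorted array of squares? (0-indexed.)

[0,17] |-20|<=|23| out[17]=529 → r--
[0,16] |-20|>|17| out[16]=400 → l++
[1,16] |-18|>|17| out[15]=324 → l++
[2,16] |-17|<=|17| out[14]=289 → r--
[2,15] |-17|>|16| out[13]=289 → l++
[3,15] |-16|<=|16| out[12]=256 → r--
[3,14] |-16|>|14| out[11]=256 → l++
[4,14] |-9|<=|14| out[10]=196 → r--
[4,13] |-9|<=|12| out[9]=144 → r--
[4,12] |-9|<=|9| out[8]=81 → r--
[4,11] |-9|>|7| out[7]=81 → l++
[5,11] |-6|<=|7| out[6]=49 → r--
[5,10] |-6|>|4| out[5]=36 → l++
[6,10] |-5|>|4| out[4]=25 → l++
[7,10] |-4|<=|4| out[3]=16 → r--
[7,9] |-4|>|2| out[2]=16 → l++
[8,9] |1|<=|2| out[1]=4 → r--
[8,8] |1|<=|1| out[0]=1 → r--

[1, 4, 16, 16, 25, 36, 49, 81, 81, 144, 196, 256, 256, 289, 289, 324, 400, 529]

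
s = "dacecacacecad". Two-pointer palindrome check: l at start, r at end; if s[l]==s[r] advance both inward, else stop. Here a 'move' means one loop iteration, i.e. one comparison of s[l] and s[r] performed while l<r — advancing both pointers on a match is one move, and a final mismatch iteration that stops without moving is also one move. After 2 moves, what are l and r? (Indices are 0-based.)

[0,12] 'd'=='d' → l++,r--
[1,11] 'a'=='a' → l++,r--

l=2, r=10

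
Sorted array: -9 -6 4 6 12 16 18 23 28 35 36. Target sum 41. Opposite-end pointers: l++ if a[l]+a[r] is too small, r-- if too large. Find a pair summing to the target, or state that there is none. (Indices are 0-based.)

l=0 r=10: -9+36=27 <41, l++
l=1 r=10: -6+36=30 <41, l++
l=2 r=10: 4+36=40 <41, l++
l=3 r=10: 6+36=42 >41, r--
l=3 r=9: 6+35=41, found

(6, 35)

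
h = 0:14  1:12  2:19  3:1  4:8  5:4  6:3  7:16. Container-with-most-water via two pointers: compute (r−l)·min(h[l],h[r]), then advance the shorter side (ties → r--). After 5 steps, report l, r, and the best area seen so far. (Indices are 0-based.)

l=2, r=4, best area=98

[0,7] min(14,16)*7=98 best=98 * → l++
[1,7] min(12,16)*6=72 best=98 → l++
[2,7] min(19,16)*5=80 best=98 → r--
[2,6] min(19,3)*4=12 best=98 → r--
[2,5] min(19,4)*3=12 best=98 → r--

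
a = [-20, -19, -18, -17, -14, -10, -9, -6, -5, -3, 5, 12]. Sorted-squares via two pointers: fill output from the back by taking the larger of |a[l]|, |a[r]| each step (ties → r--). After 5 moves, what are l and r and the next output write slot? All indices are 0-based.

l=0 r=11: |-20|>|12| out[11]=400, l++
l=1 r=11: |-19|>|12| out[10]=361, l++
l=2 r=11: |-18|>|12| out[9]=324, l++
l=3 r=11: |-17|>|12| out[8]=289, l++
l=4 r=11: |-14|>|12| out[7]=196, l++

l=5, r=11, next write slot=6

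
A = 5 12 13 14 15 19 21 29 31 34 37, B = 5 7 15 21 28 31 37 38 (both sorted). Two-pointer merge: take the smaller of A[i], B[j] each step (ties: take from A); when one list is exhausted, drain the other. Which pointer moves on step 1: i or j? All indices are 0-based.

[i=0,j=0] A[i]=5<=B[j]=5 take 5 → i++

i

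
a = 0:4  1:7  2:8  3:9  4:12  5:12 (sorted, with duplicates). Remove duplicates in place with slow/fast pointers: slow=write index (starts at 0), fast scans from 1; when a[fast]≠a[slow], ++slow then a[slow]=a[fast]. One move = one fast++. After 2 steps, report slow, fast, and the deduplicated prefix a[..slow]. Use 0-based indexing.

slow=2, fast=3, prefix=[4, 7, 8]

(s=0,f=1) a[fast]=7≠a[slow]=4 write a[1]=7 → slow++,fast++
(s=1,f=2) a[fast]=8≠a[slow]=7 write a[2]=8 → slow++,fast++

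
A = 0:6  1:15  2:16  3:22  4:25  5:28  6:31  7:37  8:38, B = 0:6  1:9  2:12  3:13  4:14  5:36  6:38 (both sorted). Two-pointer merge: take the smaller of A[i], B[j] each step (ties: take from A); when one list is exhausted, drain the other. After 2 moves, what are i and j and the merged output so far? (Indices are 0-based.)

i=1, j=1, merged so far=[6, 6]

i=0 j=0: A[i]=6<=B[j]=6 take 6, i++
i=1 j=0: A[i]=15>B[j]=6 take 6, j++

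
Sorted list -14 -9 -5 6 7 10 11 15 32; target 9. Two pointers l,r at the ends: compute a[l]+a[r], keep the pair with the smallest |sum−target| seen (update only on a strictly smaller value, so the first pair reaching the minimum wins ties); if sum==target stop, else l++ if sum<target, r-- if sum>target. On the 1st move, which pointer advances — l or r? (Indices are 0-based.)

[0,8] -14+32=18 d=9 * → r--

r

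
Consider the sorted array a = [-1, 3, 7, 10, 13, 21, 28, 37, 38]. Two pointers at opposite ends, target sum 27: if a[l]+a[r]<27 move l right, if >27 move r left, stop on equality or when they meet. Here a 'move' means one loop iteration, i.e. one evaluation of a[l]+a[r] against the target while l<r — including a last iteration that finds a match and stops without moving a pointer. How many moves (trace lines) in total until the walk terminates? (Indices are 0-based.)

3 moves

[0,8] -1+38=37 >27 → r--
[0,7] -1+37=36 >27 → r--
[0,6] -1+28=27 → found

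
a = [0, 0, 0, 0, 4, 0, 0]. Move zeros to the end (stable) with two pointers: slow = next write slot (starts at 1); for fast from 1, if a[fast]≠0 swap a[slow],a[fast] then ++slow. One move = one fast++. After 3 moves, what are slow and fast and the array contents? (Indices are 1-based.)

slow=1, fast=4, a=[0, 0, 0, 0, 4, 0, 0]

slow=1 fast=1: a[fast]=0, fast++
slow=1 fast=2: a[fast]=0, fast++
slow=1 fast=3: a[fast]=0, fast++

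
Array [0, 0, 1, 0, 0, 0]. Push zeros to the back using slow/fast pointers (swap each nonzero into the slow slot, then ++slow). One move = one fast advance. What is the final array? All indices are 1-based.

[1, 0, 0, 0, 0, 0]

slow=1 fast=1: a[fast]=0, fast++
slow=1 fast=2: a[fast]=0, fast++
slow=1 fast=3: a[fast]=1≠0 swap→a[1]=1, slow++,fast++
slow=2 fast=4: a[fast]=0, fast++
slow=2 fast=5: a[fast]=0, fast++
slow=2 fast=6: a[fast]=0, fast++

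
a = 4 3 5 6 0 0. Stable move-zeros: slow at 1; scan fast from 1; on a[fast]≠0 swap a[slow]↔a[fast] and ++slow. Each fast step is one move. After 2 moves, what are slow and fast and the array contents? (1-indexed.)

slow=3, fast=3, a=[4, 3, 5, 6, 0, 0]

slow=1 fast=1: a[fast]=4≠0 swap→a[1]=4, slow++,fast++
slow=2 fast=2: a[fast]=3≠0 swap→a[2]=3, slow++,fast++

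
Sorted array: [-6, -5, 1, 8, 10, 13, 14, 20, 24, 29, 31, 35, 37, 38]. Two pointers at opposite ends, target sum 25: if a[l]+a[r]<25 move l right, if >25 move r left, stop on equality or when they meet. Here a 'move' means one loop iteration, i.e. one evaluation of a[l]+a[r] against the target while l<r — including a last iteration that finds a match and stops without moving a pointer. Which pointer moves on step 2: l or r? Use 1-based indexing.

[1,14] -6+38=32 >25 → r--
[1,13] -6+37=31 >25 → r--

r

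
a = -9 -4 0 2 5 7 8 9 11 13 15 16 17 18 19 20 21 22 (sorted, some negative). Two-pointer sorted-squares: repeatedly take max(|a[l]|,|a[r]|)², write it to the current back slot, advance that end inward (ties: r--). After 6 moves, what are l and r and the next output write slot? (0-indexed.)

l=0, r=11, next write slot=11

[0,17] |-9|<=|22| out[17]=484 → r--
[0,16] |-9|<=|21| out[16]=441 → r--
[0,15] |-9|<=|20| out[15]=400 → r--
[0,14] |-9|<=|19| out[14]=361 → r--
[0,13] |-9|<=|18| out[13]=324 → r--
[0,12] |-9|<=|17| out[12]=289 → r--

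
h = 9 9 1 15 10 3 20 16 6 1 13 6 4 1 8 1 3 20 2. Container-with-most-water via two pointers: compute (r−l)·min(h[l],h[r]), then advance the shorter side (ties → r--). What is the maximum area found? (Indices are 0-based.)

max area = 220

l=0 r=18: min(9,2)*18=36 best=36 *, r--
l=0 r=17: min(9,20)*17=153 best=153 *, l++
l=1 r=17: min(9,20)*16=144 best=153, l++
l=2 r=17: min(1,20)*15=15 best=153, l++
l=3 r=17: min(15,20)*14=210 best=210 *, l++
l=4 r=17: min(10,20)*13=130 best=210, l++
l=5 r=17: min(3,20)*12=36 best=210, l++
l=6 r=17: min(20,20)*11=220 best=220 *, r--
l=6 r=16: min(20,3)*10=30 best=220, r--
l=6 r=15: min(20,1)*9=9 best=220, r--
l=6 r=14: min(20,8)*8=64 best=220, r--
l=6 r=13: min(20,1)*7=7 best=220, r--
l=6 r=12: min(20,4)*6=24 best=220, r--
l=6 r=11: min(20,6)*5=30 best=220, r--
l=6 r=10: min(20,13)*4=52 best=220, r--
l=6 r=9: min(20,1)*3=3 best=220, r--
l=6 r=8: min(20,6)*2=12 best=220, r--
l=6 r=7: min(20,16)*1=16 best=220, r--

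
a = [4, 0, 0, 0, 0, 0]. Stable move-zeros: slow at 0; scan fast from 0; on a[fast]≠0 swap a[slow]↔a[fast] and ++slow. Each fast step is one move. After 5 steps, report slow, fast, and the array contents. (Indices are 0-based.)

slow=0 fast=0: a[fast]=4≠0 swap→a[0]=4, slow++,fast++
slow=1 fast=1: a[fast]=0, fast++
slow=1 fast=2: a[fast]=0, fast++
slow=1 fast=3: a[fast]=0, fast++
slow=1 fast=4: a[fast]=0, fast++

slow=1, fast=5, a=[4, 0, 0, 0, 0, 0]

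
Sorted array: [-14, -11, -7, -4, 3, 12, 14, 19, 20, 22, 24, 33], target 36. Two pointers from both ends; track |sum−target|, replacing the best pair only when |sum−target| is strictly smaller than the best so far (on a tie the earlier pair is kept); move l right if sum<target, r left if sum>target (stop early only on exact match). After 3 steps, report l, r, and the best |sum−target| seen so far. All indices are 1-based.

l=1 r=12: -14+33=19 d=17 *, l++
l=2 r=12: -11+33=22 d=14 *, l++
l=3 r=12: -7+33=26 d=10 *, l++

l=4, r=12, best |Δ|=10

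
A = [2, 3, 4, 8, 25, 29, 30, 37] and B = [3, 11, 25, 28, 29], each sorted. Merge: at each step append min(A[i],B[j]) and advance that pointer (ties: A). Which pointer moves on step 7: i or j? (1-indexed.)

[i=1,j=1] A[i]=2<=B[j]=3 take 2 → i++
[i=2,j=1] A[i]=3<=B[j]=3 take 3 → i++
[i=3,j=1] A[i]=4>B[j]=3 take 3 → j++
[i=3,j=2] A[i]=4<=B[j]=11 take 4 → i++
[i=4,j=2] A[i]=8<=B[j]=11 take 8 → i++
[i=5,j=2] A[i]=25>B[j]=11 take 11 → j++
[i=5,j=3] A[i]=25<=B[j]=25 take 25 → i++

i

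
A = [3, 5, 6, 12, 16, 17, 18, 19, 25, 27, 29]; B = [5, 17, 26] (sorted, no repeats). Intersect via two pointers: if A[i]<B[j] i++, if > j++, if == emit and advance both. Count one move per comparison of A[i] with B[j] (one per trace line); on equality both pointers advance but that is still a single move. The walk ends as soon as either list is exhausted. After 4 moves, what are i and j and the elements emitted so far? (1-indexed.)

i=5, j=2, emitted=[5]

[i=1,j=1] 3<5 → i++
[i=2,j=1] 5==5 emit → i++,j++
[i=3,j=2] 6<17 → i++
[i=4,j=2] 12<17 → i++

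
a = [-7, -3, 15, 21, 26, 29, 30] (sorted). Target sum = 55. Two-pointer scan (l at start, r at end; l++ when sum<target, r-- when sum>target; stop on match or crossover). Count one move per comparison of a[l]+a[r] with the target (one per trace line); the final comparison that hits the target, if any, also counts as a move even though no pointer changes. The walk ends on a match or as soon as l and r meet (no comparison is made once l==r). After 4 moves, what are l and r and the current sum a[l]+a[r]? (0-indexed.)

l=4, r=6, sum=56

[0,6] -7+30=23 <55 → l++
[1,6] -3+30=27 <55 → l++
[2,6] 15+30=45 <55 → l++
[3,6] 21+30=51 <55 → l++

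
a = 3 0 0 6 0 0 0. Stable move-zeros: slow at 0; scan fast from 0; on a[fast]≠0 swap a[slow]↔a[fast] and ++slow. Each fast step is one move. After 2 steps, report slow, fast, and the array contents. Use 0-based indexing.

(s=0,f=0) a[fast]=3≠0 swap→a[0]=3 → slow++,fast++
(s=1,f=1) a[fast]=0 → fast++

slow=1, fast=2, a=[3, 0, 0, 6, 0, 0, 0]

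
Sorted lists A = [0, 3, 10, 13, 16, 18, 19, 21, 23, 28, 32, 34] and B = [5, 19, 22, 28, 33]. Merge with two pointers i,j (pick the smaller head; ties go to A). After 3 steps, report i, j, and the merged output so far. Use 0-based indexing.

i=2, j=1, merged so far=[0, 3, 5]

[i=0,j=0] A[i]=0<=B[j]=5 take 0 → i++
[i=1,j=0] A[i]=3<=B[j]=5 take 3 → i++
[i=2,j=0] A[i]=10>B[j]=5 take 5 → j++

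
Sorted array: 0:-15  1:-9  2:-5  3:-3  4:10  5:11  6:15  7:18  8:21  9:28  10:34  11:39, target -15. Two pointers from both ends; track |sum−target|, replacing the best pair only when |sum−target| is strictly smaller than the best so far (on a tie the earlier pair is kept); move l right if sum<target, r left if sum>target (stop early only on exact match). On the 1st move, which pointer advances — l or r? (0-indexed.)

r

l=0 r=11: -15+39=24 d=39 *, r--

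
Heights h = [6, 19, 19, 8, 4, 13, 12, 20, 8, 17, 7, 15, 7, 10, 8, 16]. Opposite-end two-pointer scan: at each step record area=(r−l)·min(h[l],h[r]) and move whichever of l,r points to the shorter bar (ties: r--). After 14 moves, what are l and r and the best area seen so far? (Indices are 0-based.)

l=0 r=15: min(6,16)*15=90 best=90 *, l++
l=1 r=15: min(19,16)*14=224 best=224 *, r--
l=1 r=14: min(19,8)*13=104 best=224, r--
l=1 r=13: min(19,10)*12=120 best=224, r--
l=1 r=12: min(19,7)*11=77 best=224, r--
l=1 r=11: min(19,15)*10=150 best=224, r--
l=1 r=10: min(19,7)*9=63 best=224, r--
l=1 r=9: min(19,17)*8=136 best=224, r--
l=1 r=8: min(19,8)*7=56 best=224, r--
l=1 r=7: min(19,20)*6=114 best=224, l++
l=2 r=7: min(19,20)*5=95 best=224, l++
l=3 r=7: min(8,20)*4=32 best=224, l++
l=4 r=7: min(4,20)*3=12 best=224, l++
l=5 r=7: min(13,20)*2=26 best=224, l++

l=6, r=7, best area=224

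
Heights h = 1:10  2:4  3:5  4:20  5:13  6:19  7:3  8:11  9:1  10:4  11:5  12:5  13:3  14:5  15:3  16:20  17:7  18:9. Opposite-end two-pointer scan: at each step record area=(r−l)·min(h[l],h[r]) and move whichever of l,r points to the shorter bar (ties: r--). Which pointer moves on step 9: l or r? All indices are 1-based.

l=1 r=18: min(10,9)*17=153 best=153 *, r--
l=1 r=17: min(10,7)*16=112 best=153, r--
l=1 r=16: min(10,20)*15=150 best=153, l++
l=2 r=16: min(4,20)*14=56 best=153, l++
l=3 r=16: min(5,20)*13=65 best=153, l++
l=4 r=16: min(20,20)*12=240 best=240 *, r--
l=4 r=15: min(20,3)*11=33 best=240, r--
l=4 r=14: min(20,5)*10=50 best=240, r--
l=4 r=13: min(20,3)*9=27 best=240, r--

r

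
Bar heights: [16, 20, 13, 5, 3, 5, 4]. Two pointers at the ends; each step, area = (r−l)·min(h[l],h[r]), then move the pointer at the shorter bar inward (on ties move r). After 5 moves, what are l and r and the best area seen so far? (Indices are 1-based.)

[1,7] min(16,4)*6=24 best=24 * → r--
[1,6] min(16,5)*5=25 best=25 * → r--
[1,5] min(16,3)*4=12 best=25 → r--
[1,4] min(16,5)*3=15 best=25 → r--
[1,3] min(16,13)*2=26 best=26 * → r--

l=1, r=2, best area=26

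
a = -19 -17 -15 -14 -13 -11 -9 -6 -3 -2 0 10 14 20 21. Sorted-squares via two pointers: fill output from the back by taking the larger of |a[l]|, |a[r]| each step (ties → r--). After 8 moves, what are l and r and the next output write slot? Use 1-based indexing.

[1,15] |-19|<=|21| out[15]=441 → r--
[1,14] |-19|<=|20| out[14]=400 → r--
[1,13] |-19|>|14| out[13]=361 → l++
[2,13] |-17|>|14| out[12]=289 → l++
[3,13] |-15|>|14| out[11]=225 → l++
[4,13] |-14|<=|14| out[10]=196 → r--
[4,12] |-14|>|10| out[9]=196 → l++
[5,12] |-13|>|10| out[8]=169 → l++

l=6, r=12, next write slot=7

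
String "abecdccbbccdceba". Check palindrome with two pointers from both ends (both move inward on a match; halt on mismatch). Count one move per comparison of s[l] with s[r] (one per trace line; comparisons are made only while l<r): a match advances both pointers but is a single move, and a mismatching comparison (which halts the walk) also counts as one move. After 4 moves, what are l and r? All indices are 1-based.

l=1 r=16: 'a'=='a', l++,r--
l=2 r=15: 'b'=='b', l++,r--
l=3 r=14: 'e'=='e', l++,r--
l=4 r=13: 'c'=='c', l++,r--

l=5, r=12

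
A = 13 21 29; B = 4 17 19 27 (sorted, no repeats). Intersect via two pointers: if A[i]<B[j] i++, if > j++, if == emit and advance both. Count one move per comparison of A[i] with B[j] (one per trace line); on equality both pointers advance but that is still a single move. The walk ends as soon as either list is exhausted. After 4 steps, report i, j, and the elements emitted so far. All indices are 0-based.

[i=0,j=0] 13>4 → j++
[i=0,j=1] 13<17 → i++
[i=1,j=1] 21>17 → j++
[i=1,j=2] 21>19 → j++

i=1, j=3, emitted=[]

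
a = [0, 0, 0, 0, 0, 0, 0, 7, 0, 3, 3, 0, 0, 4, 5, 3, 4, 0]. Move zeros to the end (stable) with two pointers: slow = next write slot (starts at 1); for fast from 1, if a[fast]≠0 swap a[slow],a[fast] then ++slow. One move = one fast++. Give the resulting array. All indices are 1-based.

(s=1,f=1) a[fast]=0 → fast++
(s=1,f=2) a[fast]=0 → fast++
(s=1,f=3) a[fast]=0 → fast++
(s=1,f=4) a[fast]=0 → fast++
(s=1,f=5) a[fast]=0 → fast++
(s=1,f=6) a[fast]=0 → fast++
(s=1,f=7) a[fast]=0 → fast++
(s=1,f=8) a[fast]=7≠0 swap→a[1]=7 → slow++,fast++
(s=2,f=9) a[fast]=0 → fast++
(s=2,f=10) a[fast]=3≠0 swap→a[2]=3 → slow++,fast++
(s=3,f=11) a[fast]=3≠0 swap→a[3]=3 → slow++,fast++
(s=4,f=12) a[fast]=0 → fast++
(s=4,f=13) a[fast]=0 → fast++
(s=4,f=14) a[fast]=4≠0 swap→a[4]=4 → slow++,fast++
(s=5,f=15) a[fast]=5≠0 swap→a[5]=5 → slow++,fast++
(s=6,f=16) a[fast]=3≠0 swap→a[6]=3 → slow++,fast++
(s=7,f=17) a[fast]=4≠0 swap→a[7]=4 → slow++,fast++
(s=8,f=18) a[fast]=0 → fast++

[7, 3, 3, 4, 5, 3, 4, 0, 0, 0, 0, 0, 0, 0, 0, 0, 0, 0]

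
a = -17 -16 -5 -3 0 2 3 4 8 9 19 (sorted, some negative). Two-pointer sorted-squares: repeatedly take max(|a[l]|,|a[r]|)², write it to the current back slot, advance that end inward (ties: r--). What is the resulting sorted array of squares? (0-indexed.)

[0, 4, 9, 9, 16, 25, 64, 81, 256, 289, 361]

l=0 r=10: |-17|<=|19| out[10]=361, r--
l=0 r=9: |-17|>|9| out[9]=289, l++
l=1 r=9: |-16|>|9| out[8]=256, l++
l=2 r=9: |-5|<=|9| out[7]=81, r--
l=2 r=8: |-5|<=|8| out[6]=64, r--
l=2 r=7: |-5|>|4| out[5]=25, l++
l=3 r=7: |-3|<=|4| out[4]=16, r--
l=3 r=6: |-3|<=|3| out[3]=9, r--
l=3 r=5: |-3|>|2| out[2]=9, l++
l=4 r=5: |0|<=|2| out[1]=4, r--
l=4 r=4: |0|<=|0| out[0]=0, r--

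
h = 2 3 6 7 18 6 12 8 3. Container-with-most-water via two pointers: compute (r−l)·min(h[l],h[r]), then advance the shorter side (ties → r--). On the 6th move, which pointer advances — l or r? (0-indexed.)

r

[0,8] min(2,3)*8=16 best=16 * → l++
[1,8] min(3,3)*7=21 best=21 * → r--
[1,7] min(3,8)*6=18 best=21 → l++
[2,7] min(6,8)*5=30 best=30 * → l++
[3,7] min(7,8)*4=28 best=30 → l++
[4,7] min(18,8)*3=24 best=30 → r--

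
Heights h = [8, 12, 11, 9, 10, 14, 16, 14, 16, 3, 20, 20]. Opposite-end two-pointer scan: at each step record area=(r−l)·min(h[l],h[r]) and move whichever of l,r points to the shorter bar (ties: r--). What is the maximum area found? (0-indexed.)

l=0 r=11: min(8,20)*11=88 best=88 *, l++
l=1 r=11: min(12,20)*10=120 best=120 *, l++
l=2 r=11: min(11,20)*9=99 best=120, l++
l=3 r=11: min(9,20)*8=72 best=120, l++
l=4 r=11: min(10,20)*7=70 best=120, l++
l=5 r=11: min(14,20)*6=84 best=120, l++
l=6 r=11: min(16,20)*5=80 best=120, l++
l=7 r=11: min(14,20)*4=56 best=120, l++
l=8 r=11: min(16,20)*3=48 best=120, l++
l=9 r=11: min(3,20)*2=6 best=120, l++
l=10 r=11: min(20,20)*1=20 best=120, r--

max area = 120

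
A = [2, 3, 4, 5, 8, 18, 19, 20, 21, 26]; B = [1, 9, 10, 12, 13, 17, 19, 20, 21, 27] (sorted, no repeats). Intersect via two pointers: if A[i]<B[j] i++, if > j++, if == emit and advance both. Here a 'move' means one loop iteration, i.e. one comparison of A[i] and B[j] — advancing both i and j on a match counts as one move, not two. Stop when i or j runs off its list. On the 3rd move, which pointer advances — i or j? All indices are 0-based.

i

i=0 j=0: 2>1, j++
i=0 j=1: 2<9, i++
i=1 j=1: 3<9, i++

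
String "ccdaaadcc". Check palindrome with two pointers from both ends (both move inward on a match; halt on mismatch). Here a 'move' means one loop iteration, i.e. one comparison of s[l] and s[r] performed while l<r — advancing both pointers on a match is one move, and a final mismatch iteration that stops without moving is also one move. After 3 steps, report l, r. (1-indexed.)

[1,9] 'c'=='c' → l++,r--
[2,8] 'c'=='c' → l++,r--
[3,7] 'd'=='d' → l++,r--

l=4, r=6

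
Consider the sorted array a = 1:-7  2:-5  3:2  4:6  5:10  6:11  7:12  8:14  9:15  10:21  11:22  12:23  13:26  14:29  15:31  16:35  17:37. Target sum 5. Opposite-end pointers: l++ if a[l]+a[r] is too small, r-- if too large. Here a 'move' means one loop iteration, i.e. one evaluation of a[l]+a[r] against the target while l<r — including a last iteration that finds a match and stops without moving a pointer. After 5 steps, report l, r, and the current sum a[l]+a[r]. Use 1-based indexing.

l=1, r=12, sum=16

l=1 r=17: -7+37=30 >5, r--
l=1 r=16: -7+35=28 >5, r--
l=1 r=15: -7+31=24 >5, r--
l=1 r=14: -7+29=22 >5, r--
l=1 r=13: -7+26=19 >5, r--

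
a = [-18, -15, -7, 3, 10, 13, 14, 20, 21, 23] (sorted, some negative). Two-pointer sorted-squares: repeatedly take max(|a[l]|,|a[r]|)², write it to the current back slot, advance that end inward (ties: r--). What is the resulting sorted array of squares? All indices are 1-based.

l=1 r=10: |-18|<=|23| out[10]=529, r--
l=1 r=9: |-18|<=|21| out[9]=441, r--
l=1 r=8: |-18|<=|20| out[8]=400, r--
l=1 r=7: |-18|>|14| out[7]=324, l++
l=2 r=7: |-15|>|14| out[6]=225, l++
l=3 r=7: |-7|<=|14| out[5]=196, r--
l=3 r=6: |-7|<=|13| out[4]=169, r--
l=3 r=5: |-7|<=|10| out[3]=100, r--
l=3 r=4: |-7|>|3| out[2]=49, l++
l=4 r=4: |3|<=|3| out[1]=9, r--

[9, 49, 100, 169, 196, 225, 324, 400, 441, 529]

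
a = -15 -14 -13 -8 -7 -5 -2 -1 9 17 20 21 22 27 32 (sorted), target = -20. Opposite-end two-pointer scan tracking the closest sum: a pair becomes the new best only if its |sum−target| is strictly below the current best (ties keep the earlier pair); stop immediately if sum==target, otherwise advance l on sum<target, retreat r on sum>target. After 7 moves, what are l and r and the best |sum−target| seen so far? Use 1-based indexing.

l=1, r=8, best |Δ|=14

l=1 r=15: -15+32=17 d=37 *, r--
l=1 r=14: -15+27=12 d=32 *, r--
l=1 r=13: -15+22=7 d=27 *, r--
l=1 r=12: -15+21=6 d=26 *, r--
l=1 r=11: -15+20=5 d=25 *, r--
l=1 r=10: -15+17=2 d=22 *, r--
l=1 r=9: -15+9=-6 d=14 *, r--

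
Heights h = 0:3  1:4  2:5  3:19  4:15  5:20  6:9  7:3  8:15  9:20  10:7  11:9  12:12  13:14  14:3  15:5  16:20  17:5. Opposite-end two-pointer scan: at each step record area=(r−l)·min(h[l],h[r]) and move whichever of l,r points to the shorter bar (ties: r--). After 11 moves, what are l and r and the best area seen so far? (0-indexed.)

l=5, r=11, best area=247

[0,17] min(3,5)*17=51 best=51 * → l++
[1,17] min(4,5)*16=64 best=64 * → l++
[2,17] min(5,5)*15=75 best=75 * → r--
[2,16] min(5,20)*14=70 best=75 → l++
[3,16] min(19,20)*13=247 best=247 * → l++
[4,16] min(15,20)*12=180 best=247 → l++
[5,16] min(20,20)*11=220 best=247 → r--
[5,15] min(20,5)*10=50 best=247 → r--
[5,14] min(20,3)*9=27 best=247 → r--
[5,13] min(20,14)*8=112 best=247 → r--
[5,12] min(20,12)*7=84 best=247 → r--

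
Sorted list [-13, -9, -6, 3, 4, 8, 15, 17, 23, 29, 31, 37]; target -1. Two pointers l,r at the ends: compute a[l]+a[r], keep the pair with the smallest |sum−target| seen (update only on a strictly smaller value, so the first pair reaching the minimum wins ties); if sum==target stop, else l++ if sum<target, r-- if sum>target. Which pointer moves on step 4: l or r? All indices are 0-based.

l=0 r=11: -13+37=24 d=25 *, r--
l=0 r=10: -13+31=18 d=19 *, r--
l=0 r=9: -13+29=16 d=17 *, r--
l=0 r=8: -13+23=10 d=11 *, r--

r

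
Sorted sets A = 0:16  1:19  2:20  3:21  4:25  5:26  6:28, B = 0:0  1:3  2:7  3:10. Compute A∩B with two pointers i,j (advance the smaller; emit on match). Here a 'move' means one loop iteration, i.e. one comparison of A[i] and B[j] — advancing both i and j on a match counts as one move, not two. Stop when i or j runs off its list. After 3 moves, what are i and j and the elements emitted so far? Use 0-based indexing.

i=0 j=0: 16>0, j++
i=0 j=1: 16>3, j++
i=0 j=2: 16>7, j++

i=0, j=3, emitted=[]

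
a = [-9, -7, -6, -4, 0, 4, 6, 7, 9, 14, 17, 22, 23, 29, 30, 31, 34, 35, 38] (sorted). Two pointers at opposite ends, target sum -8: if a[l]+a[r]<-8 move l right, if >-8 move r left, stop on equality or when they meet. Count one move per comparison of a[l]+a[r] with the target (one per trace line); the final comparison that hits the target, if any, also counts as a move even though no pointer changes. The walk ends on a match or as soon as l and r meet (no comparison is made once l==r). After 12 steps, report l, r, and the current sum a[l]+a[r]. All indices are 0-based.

l=0, r=6, sum=-3

l=0 r=18: -9+38=29 >-8, r--
l=0 r=17: -9+35=26 >-8, r--
l=0 r=16: -9+34=25 >-8, r--
l=0 r=15: -9+31=22 >-8, r--
l=0 r=14: -9+30=21 >-8, r--
l=0 r=13: -9+29=20 >-8, r--
l=0 r=12: -9+23=14 >-8, r--
l=0 r=11: -9+22=13 >-8, r--
l=0 r=10: -9+17=8 >-8, r--
l=0 r=9: -9+14=5 >-8, r--
l=0 r=8: -9+9=0 >-8, r--
l=0 r=7: -9+7=-2 >-8, r--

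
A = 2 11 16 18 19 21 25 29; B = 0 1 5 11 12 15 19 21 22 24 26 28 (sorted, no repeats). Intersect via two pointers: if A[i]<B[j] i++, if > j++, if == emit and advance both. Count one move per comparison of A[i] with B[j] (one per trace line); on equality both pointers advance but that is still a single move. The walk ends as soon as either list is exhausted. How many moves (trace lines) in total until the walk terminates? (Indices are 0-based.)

i=0 j=0: 2>0, j++
i=0 j=1: 2>1, j++
i=0 j=2: 2<5, i++
i=1 j=2: 11>5, j++
i=1 j=3: 11==11 emit, i++,j++
i=2 j=4: 16>12, j++
i=2 j=5: 16>15, j++
i=2 j=6: 16<19, i++
i=3 j=6: 18<19, i++
i=4 j=6: 19==19 emit, i++,j++
i=5 j=7: 21==21 emit, i++,j++
i=6 j=8: 25>22, j++
i=6 j=9: 25>24, j++
i=6 j=10: 25<26, i++
i=7 j=10: 29>26, j++
i=7 j=11: 29>28, j++

16 moves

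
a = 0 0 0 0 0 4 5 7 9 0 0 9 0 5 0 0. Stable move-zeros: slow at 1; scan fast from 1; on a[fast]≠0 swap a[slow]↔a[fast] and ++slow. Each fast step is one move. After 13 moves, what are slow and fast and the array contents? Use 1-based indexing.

slow=6, fast=14, a=[4, 5, 7, 9, 9, 0, 0, 0, 0, 0, 0, 0, 0, 5, 0, 0]

(s=1,f=1) a[fast]=0 → fast++
(s=1,f=2) a[fast]=0 → fast++
(s=1,f=3) a[fast]=0 → fast++
(s=1,f=4) a[fast]=0 → fast++
(s=1,f=5) a[fast]=0 → fast++
(s=1,f=6) a[fast]=4≠0 swap→a[1]=4 → slow++,fast++
(s=2,f=7) a[fast]=5≠0 swap→a[2]=5 → slow++,fast++
(s=3,f=8) a[fast]=7≠0 swap→a[3]=7 → slow++,fast++
(s=4,f=9) a[fast]=9≠0 swap→a[4]=9 → slow++,fast++
(s=5,f=10) a[fast]=0 → fast++
(s=5,f=11) a[fast]=0 → fast++
(s=5,f=12) a[fast]=9≠0 swap→a[5]=9 → slow++,fast++
(s=6,f=13) a[fast]=0 → fast++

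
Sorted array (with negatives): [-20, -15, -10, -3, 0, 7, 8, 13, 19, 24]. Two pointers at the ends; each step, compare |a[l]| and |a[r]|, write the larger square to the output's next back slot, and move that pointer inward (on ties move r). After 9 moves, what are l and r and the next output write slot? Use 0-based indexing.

[0,9] |-20|<=|24| out[9]=576 → r--
[0,8] |-20|>|19| out[8]=400 → l++
[1,8] |-15|<=|19| out[7]=361 → r--
[1,7] |-15|>|13| out[6]=225 → l++
[2,7] |-10|<=|13| out[5]=169 → r--
[2,6] |-10|>|8| out[4]=100 → l++
[3,6] |-3|<=|8| out[3]=64 → r--
[3,5] |-3|<=|7| out[2]=49 → r--
[3,4] |-3|>|0| out[1]=9 → l++

l=4, r=4, next write slot=0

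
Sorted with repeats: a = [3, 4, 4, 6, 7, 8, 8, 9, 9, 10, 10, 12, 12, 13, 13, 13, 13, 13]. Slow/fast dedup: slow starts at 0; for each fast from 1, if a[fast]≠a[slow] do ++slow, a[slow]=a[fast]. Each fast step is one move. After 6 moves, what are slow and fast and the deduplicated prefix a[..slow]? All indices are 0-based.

slow=4, fast=7, prefix=[3, 4, 6, 7, 8]

slow=0 fast=1: a[fast]=4≠a[slow]=3 write a[1]=4, slow++,fast++
slow=1 fast=2: a[fast]=4=a[slow] dup, fast++
slow=1 fast=3: a[fast]=6≠a[slow]=4 write a[2]=6, slow++,fast++
slow=2 fast=4: a[fast]=7≠a[slow]=6 write a[3]=7, slow++,fast++
slow=3 fast=5: a[fast]=8≠a[slow]=7 write a[4]=8, slow++,fast++
slow=4 fast=6: a[fast]=8=a[slow] dup, fast++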